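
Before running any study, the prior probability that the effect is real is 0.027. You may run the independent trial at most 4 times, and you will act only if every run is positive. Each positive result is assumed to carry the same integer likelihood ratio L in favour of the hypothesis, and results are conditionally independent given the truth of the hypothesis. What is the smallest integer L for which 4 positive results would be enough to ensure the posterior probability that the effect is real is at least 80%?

Prior odds = 0.027/0.973 = 27/973.
Target odds = 0.8/0.2 = 4.
Need L⁴ ≥ 4 ÷ (27/973) = 3892/27.
3⁴ = 81 < 3892/27 ≤ 256 = 4⁴, so L = 4.

4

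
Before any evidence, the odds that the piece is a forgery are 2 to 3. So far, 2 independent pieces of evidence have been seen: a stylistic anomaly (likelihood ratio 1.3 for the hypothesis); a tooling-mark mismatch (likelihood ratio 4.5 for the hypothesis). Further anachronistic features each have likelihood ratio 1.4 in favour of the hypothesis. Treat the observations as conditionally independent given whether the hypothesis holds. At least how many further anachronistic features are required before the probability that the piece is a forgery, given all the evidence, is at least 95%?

5

Prior odds = 2/3.
Combined Bayes factor of the evidence already in hand = 1.3 × 4.5 = 5.85.
Odds after that evidence = (2/3) × 5.85 = 3.9.
Target odds = 0.95/0.05 = 19.
Need 1.4ⁿ ≥ 19 ÷ 3.9 = 190/39.
1.4⁴ = 3.8416 falls short of 190/39 but 1.4⁵ = 5.37824 reaches it, so n = 5.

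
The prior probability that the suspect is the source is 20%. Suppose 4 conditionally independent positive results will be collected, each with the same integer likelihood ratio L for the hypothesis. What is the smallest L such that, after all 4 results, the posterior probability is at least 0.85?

3

Prior odds = 0.2/0.8 = 0.25.
Target odds = 0.85/0.15 = 17/3.
Need L⁴ ≥ 17/3 ÷ 0.25 = 68/3.
2⁴ = 16 < 68/3 ≤ 81 = 3⁴, so L = 3.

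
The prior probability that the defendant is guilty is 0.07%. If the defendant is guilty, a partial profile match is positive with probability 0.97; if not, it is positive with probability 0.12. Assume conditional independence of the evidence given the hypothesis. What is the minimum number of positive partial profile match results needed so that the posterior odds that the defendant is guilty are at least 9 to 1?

5

Prior odds = 0.0007/0.9993 = 7/9993.
Likelihood ratio of a positive = 0.97/0.12 = 97/12.
Target odds = 9.
Need (7/9993) × (97/12)ⁿ ≥ 9, i.e. (97/12)ⁿ ≥ 89937/7.
(97/12)⁴ = 88529281/20736 falls short of 89937/7 but (97/12)⁵ ≈34510.6 reaches it, so n = 5.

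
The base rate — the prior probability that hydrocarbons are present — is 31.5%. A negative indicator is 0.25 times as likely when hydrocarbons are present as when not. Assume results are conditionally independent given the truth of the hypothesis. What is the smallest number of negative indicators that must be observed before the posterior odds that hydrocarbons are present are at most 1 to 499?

4

Prior odds = 0.315/0.685 = 63/137.
Likelihood ratio per negative indicator = 0.25.
Target odds = 1/499.
Require 0.25ⁿ ≤ 1/499 ÷ (63/137) = 137/31437.
0.25³ = 0.015625 is still above 137/31437 but 0.25⁴ = 0.00390625 is at or below it, so n = 4.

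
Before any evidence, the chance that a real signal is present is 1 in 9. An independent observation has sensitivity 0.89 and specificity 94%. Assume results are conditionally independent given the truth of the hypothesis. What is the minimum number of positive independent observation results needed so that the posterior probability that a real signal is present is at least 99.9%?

4

Prior odds = (1/9)/(8/9) = 0.125.
False-positive rate = 1 − 0.94 = 0.06; likelihood ratio of a positive = 0.89/0.06 = 89/6.
Target posterior odds = 0.999/0.001 = 999.
Require (89/6)ⁿ ≥ 999 ÷ 0.125 = 7992.
(89/6)³ = 704969/216 falls short of 7992 but (89/6)⁴ = 62742241/1296 reaches it, so n = 4.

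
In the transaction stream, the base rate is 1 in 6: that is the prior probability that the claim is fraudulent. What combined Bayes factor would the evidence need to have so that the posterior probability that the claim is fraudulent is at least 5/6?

25

Prior odds = (1/6)/(5/6) = 0.2.
Target odds = (5/6)/(1/6) = 5.
Required Bayes factor = 5 ÷ 0.2 = 25.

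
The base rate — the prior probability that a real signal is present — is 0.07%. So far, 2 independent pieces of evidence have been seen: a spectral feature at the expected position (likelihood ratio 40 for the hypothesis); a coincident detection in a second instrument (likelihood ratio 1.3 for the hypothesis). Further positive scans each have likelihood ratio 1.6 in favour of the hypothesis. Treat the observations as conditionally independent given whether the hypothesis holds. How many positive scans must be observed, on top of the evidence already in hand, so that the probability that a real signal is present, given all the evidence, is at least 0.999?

22

Prior odds = 0.0007/0.9993 = 7/9993.
Combined Bayes factor of the evidence already in hand = 40 × 1.3 = 52.
Odds after that evidence = (7/9993) × 52 = 364/9993.
Target odds = 0.999/0.001 = 999.
Need 1.6ⁿ ≥ 999 ÷ (364/9993) = 9983007/364.
1.6²¹ ≈19342.8 falls short of 9983007/364 but 1.6²² ≈30948.5 reaches it, so n = 22.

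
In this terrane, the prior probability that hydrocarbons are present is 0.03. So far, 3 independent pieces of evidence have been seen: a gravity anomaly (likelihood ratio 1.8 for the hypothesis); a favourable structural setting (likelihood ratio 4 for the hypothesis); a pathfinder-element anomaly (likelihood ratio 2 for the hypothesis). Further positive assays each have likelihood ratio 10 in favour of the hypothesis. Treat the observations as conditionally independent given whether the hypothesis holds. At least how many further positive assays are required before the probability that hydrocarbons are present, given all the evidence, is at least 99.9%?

4

Prior odds = 0.03/0.97 = 3/97.
Combined Bayes factor of the evidence already in hand = 1.8 × 4 × 2 = 14.4.
Odds after that evidence = (3/97) × 14.4 = 216/485.
Target odds = 0.999/0.001 = 999.
Need 10ⁿ ≥ 999 ÷ (216/485) = 2243.125.
10³ = 1000 falls short of 2243.125 but 10⁴ = 10000 reaches it, so n = 4.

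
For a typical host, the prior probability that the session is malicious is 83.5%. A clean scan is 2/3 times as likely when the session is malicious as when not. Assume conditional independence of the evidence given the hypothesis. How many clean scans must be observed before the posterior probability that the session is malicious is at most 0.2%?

20

Prior odds = 0.835/0.165 = 167/33.
Likelihood ratio per clean scan = 2/3.
Target posterior odds = 0.002/0.998 = 1/499.
Need (167/33) × (2/3)ⁿ ≤ 1/499, i.e. (2/3)ⁿ ≤ 33/83333.
(2/3)¹⁹ ≈0.000451093 is still above 33/83333 but (2/3)²⁰ ≈0.000300729 is at or below it, so n = 20.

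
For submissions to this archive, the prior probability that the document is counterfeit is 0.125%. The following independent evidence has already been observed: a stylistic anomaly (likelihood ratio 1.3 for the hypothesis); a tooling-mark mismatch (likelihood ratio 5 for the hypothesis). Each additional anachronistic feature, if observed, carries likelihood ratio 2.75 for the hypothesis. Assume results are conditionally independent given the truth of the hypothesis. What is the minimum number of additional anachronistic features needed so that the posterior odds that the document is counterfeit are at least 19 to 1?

Prior odds = 0.00125/0.99875 = 1/799.
Combined Bayes factor of the evidence already in hand = 1.3 × 5 = 6.5.
Odds after that evidence = (1/799) × 6.5 = 13/1598.
Target odds = 19.
Need 2.75ⁿ ≥ 19 ÷ (13/1598) = 30362/13.
2.75⁷ = 19487171/16384 falls short of 30362/13 but 2.75⁸ = 214358881/65536 reaches it, so n = 8.

8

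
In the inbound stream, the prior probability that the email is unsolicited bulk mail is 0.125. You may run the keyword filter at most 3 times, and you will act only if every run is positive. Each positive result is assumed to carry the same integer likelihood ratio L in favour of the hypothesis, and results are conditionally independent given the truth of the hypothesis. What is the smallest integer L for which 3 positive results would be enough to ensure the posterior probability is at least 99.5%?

Prior odds = 0.125/0.875 = 1/7.
Target odds = 0.995/0.005 = 199.
Need L³ ≥ 199 ÷ (1/7) = 1393.
11³ = 1331 < 1393 ≤ 1728 = 12³, so L = 12.

12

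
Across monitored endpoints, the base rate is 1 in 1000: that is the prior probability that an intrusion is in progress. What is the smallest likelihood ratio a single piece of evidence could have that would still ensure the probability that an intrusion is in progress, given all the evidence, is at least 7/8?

6993

Prior odds = 0.001/0.999 = 1/999.
Target odds = 0.875/0.125 = 7.
Required Bayes factor = 7 ÷ (1/999) = 6993.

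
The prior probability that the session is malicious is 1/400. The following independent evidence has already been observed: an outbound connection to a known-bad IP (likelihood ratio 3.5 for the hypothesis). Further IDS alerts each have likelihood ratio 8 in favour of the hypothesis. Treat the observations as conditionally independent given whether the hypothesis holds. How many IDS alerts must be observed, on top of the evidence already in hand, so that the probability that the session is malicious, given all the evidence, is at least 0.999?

6

Prior odds = 0.0025/0.9975 = 1/399.
Bayes factor of the evidence already in hand = 3.5.
Odds after that evidence = (1/399) × 3.5 = 1/114.
Target odds = 0.999/0.001 = 999.
Need 8ⁿ ≥ 999 ÷ (1/114) = 113886.
8⁵ = 32768 falls short of 113886 but 8⁶ = 262144 reaches it, so n = 6.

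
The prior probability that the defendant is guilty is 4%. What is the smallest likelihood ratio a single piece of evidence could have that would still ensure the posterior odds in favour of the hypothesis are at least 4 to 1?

96

Prior odds = 0.04/0.96 = 1/24.
Target odds = 4.
Required Bayes factor = 4 ÷ (1/24) = 96.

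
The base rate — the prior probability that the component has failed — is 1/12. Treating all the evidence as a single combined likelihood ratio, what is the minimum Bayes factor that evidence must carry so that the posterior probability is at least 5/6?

Prior odds = (1/12)/(11/12) = 1/11.
Target odds = (5/6)/(1/6) = 5.
Required Bayes factor = 5 ÷ (1/11) = 55.

55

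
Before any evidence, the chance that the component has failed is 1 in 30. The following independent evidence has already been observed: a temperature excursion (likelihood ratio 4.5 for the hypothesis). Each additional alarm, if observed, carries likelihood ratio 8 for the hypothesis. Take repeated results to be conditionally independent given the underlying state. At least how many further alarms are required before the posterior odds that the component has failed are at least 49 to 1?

Prior odds = (1/30)/(29/30) = 1/29.
Bayes factor of the evidence already in hand = 4.5.
Odds after that evidence = (1/29) × 4.5 = 9/58.
Target odds = 49.
Need 8ⁿ ≥ 49 ÷ (9/58) = 2842/9.
8² = 64 falls short of 2842/9 but 8³ = 512 reaches it, so n = 3.

3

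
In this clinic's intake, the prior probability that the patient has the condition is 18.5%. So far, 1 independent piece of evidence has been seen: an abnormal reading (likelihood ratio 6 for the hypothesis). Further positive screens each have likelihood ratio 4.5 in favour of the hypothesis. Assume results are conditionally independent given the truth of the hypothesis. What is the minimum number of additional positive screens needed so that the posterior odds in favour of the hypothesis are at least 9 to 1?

Prior odds = 0.185/0.815 = 37/163.
Bayes factor of the evidence already in hand = 6.
Odds after that evidence = (37/163) × 6 = 222/163.
Target odds = 9.
Need 4.5ⁿ ≥ 9 ÷ (222/163) = 489/74.
4.5¹ = 4.5 falls short of 489/74 but 4.5² = 20.25 reaches it, so n = 2.

2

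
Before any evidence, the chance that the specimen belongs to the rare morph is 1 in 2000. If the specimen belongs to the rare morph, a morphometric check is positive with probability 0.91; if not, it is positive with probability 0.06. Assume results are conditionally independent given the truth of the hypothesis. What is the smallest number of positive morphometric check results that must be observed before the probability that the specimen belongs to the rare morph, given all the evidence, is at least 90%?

Prior odds: 0.0005 ÷ 0.9995 = 1/1999.
Likelihood ratio of a positive = 0.91/0.06 = 91/6.
Target odds: 0.9 ÷ 0.1 = 9.
Require (91/6)ⁿ ≥ 9 ÷ (1/1999) = 17991.
(91/6)³ = 753571/216 falls short of 17991 but (91/6)⁴ = 68574961/1296 reaches it, so n = 4.

4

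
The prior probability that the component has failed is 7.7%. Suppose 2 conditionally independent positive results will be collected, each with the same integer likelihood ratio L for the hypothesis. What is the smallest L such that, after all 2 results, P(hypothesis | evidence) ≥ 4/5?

7

Prior odds = 0.077/0.923 = 77/923.
Target odds = 0.8/0.2 = 4.
Need L² ≥ 4 ÷ (77/923) = 3692/77.
6² = 36 < 3692/77 ≤ 49 = 7², so L = 7.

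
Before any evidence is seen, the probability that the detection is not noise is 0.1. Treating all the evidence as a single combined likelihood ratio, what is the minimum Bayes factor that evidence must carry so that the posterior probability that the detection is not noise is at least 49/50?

441

Prior odds = 0.1/0.9 = 1/9.
Target odds = 0.98/0.02 = 49.
Required Bayes factor = 49 ÷ (1/9) = 441.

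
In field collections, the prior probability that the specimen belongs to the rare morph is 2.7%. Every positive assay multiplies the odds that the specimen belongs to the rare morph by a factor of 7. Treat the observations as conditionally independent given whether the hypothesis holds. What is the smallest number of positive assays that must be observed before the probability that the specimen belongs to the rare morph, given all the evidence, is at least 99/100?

Prior odds: 0.027 ÷ 0.973 = 27/973.
Likelihood ratio per positive assay = 7.
Target posterior odds = 0.99/0.01 = 99.
Require 7ⁿ ≥ 99 ÷ (27/973) = 10703/3.
7⁴ = 2401 falls short of 10703/3 but 7⁵ = 16807 reaches it, so n = 5.

5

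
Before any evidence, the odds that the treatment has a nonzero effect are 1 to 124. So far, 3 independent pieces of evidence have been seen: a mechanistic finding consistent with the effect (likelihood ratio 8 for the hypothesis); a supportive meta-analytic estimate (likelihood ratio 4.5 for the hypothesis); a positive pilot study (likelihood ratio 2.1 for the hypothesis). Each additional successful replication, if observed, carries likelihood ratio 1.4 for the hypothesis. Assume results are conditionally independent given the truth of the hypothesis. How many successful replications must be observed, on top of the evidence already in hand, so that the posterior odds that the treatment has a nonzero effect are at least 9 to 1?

Prior odds = 1/124.
Combined Bayes factor of the evidence already in hand = 8 × 4.5 × 2.1 = 75.6.
Odds after that evidence = (1/124) × 75.6 = 189/310.
Target odds = 9.
Need 1.4ⁿ ≥ 9 ÷ (189/310) = 310/21.
1.4⁸ = 5764801/390625 falls short of 310/21 but 1.4⁹ = 40353607/1953125 reaches it, so n = 9.

9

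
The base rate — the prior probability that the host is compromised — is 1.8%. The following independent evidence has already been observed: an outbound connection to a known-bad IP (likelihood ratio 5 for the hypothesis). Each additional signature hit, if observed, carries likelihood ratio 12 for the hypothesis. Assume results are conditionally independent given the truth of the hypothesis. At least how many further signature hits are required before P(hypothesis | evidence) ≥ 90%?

2

Prior odds = 0.018/0.982 = 9/491.
Bayes factor of the evidence already in hand = 5.
Odds after that evidence = (9/491) × 5 = 45/491.
Target odds = 0.9/0.1 = 9.
Need 12ⁿ ≥ 9 ÷ (45/491) = 98.2.
12¹ = 12 falls short of 98.2 but 12² = 144 reaches it, so n = 2.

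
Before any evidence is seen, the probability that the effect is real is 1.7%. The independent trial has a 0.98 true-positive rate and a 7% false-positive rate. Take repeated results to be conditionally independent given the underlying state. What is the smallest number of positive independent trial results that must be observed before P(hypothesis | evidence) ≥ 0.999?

5

Prior odds: 0.017 ÷ 0.983 = 17/983.
Likelihood ratio of a positive result = 0.98/0.07 = 14.
Target odds: 0.999 ÷ 0.001 = 999.
Need (17/983) × 14ⁿ ≥ 999, i.e. 14ⁿ ≥ 982017/17.
14⁴ = 38416 falls short of 982017/17 but 14⁵ = 537824 reaches it, so n = 5.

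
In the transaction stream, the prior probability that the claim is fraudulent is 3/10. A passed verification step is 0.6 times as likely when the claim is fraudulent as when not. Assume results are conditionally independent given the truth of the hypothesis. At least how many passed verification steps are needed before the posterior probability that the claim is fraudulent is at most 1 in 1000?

Prior odds: 0.3 ÷ 0.7 = 3/7.
Likelihood ratio per passed verification step = 0.6.
Target odds: 0.001 ÷ 0.999 = 1/999.
Require 0.6ⁿ ≤ 1/999 ÷ (3/7) = 7/2997.
0.6¹¹ = 177147/48828125 is still above 7/2997 but 0.6¹² = 531441/244140625 is at or below it, so n = 12.

12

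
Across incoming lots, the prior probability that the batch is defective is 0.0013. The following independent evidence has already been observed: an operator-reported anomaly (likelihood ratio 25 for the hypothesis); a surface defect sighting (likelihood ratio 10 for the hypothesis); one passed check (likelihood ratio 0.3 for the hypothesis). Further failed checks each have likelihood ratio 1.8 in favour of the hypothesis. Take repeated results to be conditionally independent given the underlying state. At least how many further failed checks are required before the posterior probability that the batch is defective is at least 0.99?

12

Prior odds = 0.0013/0.9987 = 13/9987.
Combined Bayes factor of the evidence already in hand = 25 × 10 × 0.3 = 75.
Odds after that evidence = (13/9987) × 75 = 325/3329.
Target odds = 0.99/0.01 = 99.
Need 1.8ⁿ ≥ 99 ÷ (325/3329) = 329571/325.
1.8¹¹ ≈642.684 falls short of 329571/325 but 1.8¹² ≈1156.83 reaches it, so n = 12.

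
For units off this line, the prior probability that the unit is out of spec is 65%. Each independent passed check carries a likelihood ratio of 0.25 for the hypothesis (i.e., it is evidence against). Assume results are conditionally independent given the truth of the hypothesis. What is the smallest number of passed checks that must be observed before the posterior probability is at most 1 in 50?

4

Prior odds = 0.65/0.35 = 13/7.
Likelihood ratio per passed check = 0.25.
Target odds: 0.02 ÷ 0.98 = 1/49.
Require 0.25ⁿ ≤ 1/49 ÷ (13/7) = 1/91.
0.25³ = 0.015625 is still above 1/91 but 0.25⁴ = 0.00390625 is at or below it, so n = 4.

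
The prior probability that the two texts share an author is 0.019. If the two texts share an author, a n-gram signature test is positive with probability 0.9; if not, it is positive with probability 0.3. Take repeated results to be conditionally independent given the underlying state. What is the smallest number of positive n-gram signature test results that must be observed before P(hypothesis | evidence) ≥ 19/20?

Prior odds = 0.019/0.981 = 19/981.
Likelihood ratio of a positive = 0.9/0.3 = 3.
Target odds: 0.95 ÷ 0.05 = 19.
Need (19/981) × 3ⁿ ≥ 19, i.e. 3ⁿ ≥ 981.
3⁶ = 729 falls short of 981 but 3⁷ = 2187 reaches it, so n = 7.

7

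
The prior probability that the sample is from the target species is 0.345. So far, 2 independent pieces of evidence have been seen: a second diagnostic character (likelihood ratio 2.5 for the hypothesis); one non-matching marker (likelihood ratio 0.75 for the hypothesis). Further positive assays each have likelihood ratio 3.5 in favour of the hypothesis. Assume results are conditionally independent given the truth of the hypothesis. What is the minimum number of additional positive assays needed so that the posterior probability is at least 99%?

Prior odds = 0.345/0.655 = 69/131.
Combined Bayes factor of the evidence already in hand = 2.5 × 0.75 = 1.875.
Odds after that evidence = (69/131) × 1.875 = 1035/1048.
Target odds = 0.99/0.01 = 99.
Need 3.5ⁿ ≥ 99 ÷ (1035/1048) = 11528/115.
3.5³ = 42.875 falls short of 11528/115 but 3.5⁴ = 150.0625 reaches it, so n = 4.

4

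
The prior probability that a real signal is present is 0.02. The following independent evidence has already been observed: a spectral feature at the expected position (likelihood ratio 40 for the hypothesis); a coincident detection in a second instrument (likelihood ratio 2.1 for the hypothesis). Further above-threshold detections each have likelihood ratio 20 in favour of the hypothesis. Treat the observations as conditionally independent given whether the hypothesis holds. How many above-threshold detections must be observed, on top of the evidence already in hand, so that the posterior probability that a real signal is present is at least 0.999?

3

Prior odds = 0.02/0.98 = 1/49.
Combined Bayes factor of the evidence already in hand = 40 × 2.1 = 84.
Odds after that evidence = (1/49) × 84 = 12/7.
Target odds = 0.999/0.001 = 999.
Need 20ⁿ ≥ 999 ÷ (12/7) = 582.75.
20² = 400 falls short of 582.75 but 20³ = 8000 reaches it, so n = 3.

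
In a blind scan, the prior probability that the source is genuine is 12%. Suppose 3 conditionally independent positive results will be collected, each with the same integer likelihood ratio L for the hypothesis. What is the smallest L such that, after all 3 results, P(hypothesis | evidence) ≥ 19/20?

Prior odds = 0.12/0.88 = 3/22.
Target odds = 0.95/0.05 = 19.
Need L³ ≥ 19 ÷ (3/22) = 418/3.
5³ = 125 < 418/3 ≤ 216 = 6³, so L = 6.

6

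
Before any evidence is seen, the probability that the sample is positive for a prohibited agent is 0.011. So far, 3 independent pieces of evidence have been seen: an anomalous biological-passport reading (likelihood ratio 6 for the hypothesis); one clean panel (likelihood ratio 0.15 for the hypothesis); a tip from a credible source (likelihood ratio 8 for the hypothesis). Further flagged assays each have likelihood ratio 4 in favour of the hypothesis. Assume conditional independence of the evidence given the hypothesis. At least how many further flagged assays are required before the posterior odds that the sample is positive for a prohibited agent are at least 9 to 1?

4

Prior odds = 0.011/0.989 = 11/989.
Combined Bayes factor of the evidence already in hand = 6 × 0.15 × 8 = 7.2.
Odds after that evidence = (11/989) × 7.2 = 396/4945.
Target odds = 9.
Need 4ⁿ ≥ 9 ÷ (396/4945) = 4945/44.
4³ = 64 falls short of 4945/44 but 4⁴ = 256 reaches it, so n = 4.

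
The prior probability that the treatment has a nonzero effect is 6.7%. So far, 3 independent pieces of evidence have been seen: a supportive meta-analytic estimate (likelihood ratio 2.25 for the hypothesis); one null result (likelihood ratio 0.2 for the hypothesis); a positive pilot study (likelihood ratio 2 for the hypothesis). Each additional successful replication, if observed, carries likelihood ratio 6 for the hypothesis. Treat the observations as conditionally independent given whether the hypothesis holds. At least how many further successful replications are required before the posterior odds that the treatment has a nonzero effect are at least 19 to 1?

4

Prior odds = 0.067/0.933 = 67/933.
Combined Bayes factor of the evidence already in hand = 2.25 × 0.2 × 2 = 0.9.
Odds after that evidence = (67/933) × 0.9 = 201/3110.
Target odds = 19.
Need 6ⁿ ≥ 19 ÷ (201/3110) = 59090/201.
6³ = 216 falls short of 59090/201 but 6⁴ = 1296 reaches it, so n = 4.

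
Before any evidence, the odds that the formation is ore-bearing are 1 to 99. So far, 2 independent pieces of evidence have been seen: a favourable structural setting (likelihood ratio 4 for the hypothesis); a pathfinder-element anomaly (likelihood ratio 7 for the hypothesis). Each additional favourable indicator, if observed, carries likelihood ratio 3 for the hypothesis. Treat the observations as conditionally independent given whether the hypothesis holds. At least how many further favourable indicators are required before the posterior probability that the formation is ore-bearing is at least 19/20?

4

Prior odds = 1/99.
Combined Bayes factor of the evidence already in hand = 4 × 7 = 28.
Odds after that evidence = (1/99) × 28 = 28/99.
Target odds = 0.95/0.05 = 19.
Need 3ⁿ ≥ 19 ÷ (28/99) = 1881/28.
3³ = 27 falls short of 1881/28 but 3⁴ = 81 reaches it, so n = 4.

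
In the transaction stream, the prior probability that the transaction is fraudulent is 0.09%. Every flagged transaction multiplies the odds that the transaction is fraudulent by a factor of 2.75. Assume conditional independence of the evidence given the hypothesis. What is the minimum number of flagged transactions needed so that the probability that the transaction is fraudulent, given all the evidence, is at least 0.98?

11

Prior odds = 0.0009/0.9991 = 9/9991.
Likelihood ratio per flagged transaction = 2.75.
Target odds: 0.98 ÷ 0.02 = 49.
Require 2.75ⁿ ≥ 49 ÷ (9/9991) = 489559/9.
2.75¹⁰ ≈24735.9 falls short of 489559/9 but 2.75¹¹ ≈68023.6 reaches it, so n = 11.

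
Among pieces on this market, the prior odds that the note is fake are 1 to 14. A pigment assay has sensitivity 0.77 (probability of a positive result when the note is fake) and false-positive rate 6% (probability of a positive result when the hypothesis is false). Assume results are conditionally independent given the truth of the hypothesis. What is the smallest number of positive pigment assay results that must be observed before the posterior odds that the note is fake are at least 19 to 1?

3

Prior odds = 1/14.
Likelihood ratio of a positive result = 0.77/0.06 = 77/6.
Target odds = 19.
Need (1/14) × (77/6)ⁿ ≥ 19, i.e. (77/6)ⁿ ≥ 266.
(77/6)² = 5929/36 falls short of 266 but (77/6)³ = 456533/216 reaches it, so n = 3.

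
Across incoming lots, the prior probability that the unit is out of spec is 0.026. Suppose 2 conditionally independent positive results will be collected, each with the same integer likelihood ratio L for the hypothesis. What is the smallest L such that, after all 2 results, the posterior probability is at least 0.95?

Prior odds = 0.026/0.974 = 13/487.
Target odds = 0.95/0.05 = 19.
Need L² ≥ 19 ÷ (13/487) = 9253/13.
26² = 676 < 9253/13 ≤ 729 = 27², so L = 27.

27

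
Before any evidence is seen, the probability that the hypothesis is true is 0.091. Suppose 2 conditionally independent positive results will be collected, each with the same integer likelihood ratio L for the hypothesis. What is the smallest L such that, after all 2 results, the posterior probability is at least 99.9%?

Prior odds = 0.091/0.909 = 91/909.
Target odds = 0.999/0.001 = 999.
Need L² ≥ 999 ÷ (91/909) = 908091/91.
99² = 9801 < 908091/91 ≤ 10000 = 100², so L = 100.

100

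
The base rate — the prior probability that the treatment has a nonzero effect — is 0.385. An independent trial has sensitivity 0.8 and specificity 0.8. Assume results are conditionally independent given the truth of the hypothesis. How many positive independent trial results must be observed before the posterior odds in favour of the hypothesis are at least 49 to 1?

4

Prior odds = 0.385/0.615 = 77/123.
False-positive rate = 1 − 0.8 = 0.2; likelihood ratio of a positive = 0.8/0.2 = 4.
Target odds = 49.
Require 4ⁿ ≥ 49 ÷ (77/123) = 861/11.
4³ = 64 falls short of 861/11 but 4⁴ = 256 reaches it, so n = 4.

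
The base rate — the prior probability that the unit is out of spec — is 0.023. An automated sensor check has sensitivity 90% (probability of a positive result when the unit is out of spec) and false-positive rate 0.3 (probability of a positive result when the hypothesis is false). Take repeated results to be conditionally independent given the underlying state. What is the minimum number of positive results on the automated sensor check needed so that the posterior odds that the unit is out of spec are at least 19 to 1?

Prior odds: 0.023 ÷ 0.977 = 23/977.
Likelihood ratio of a positive result = 0.9/0.3 = 3.
Target odds = 19.
Need (23/977) × 3ⁿ ≥ 19, i.e. 3ⁿ ≥ 18563/23.
3⁶ = 729 falls short of 18563/23 but 3⁷ = 2187 reaches it, so n = 7.

7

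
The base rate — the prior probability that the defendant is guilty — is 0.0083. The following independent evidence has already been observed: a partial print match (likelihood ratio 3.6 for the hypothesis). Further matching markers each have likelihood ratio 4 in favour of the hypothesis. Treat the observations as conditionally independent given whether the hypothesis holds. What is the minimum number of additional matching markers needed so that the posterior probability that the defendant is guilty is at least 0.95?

Prior odds = 0.0083/0.9917 = 83/9917.
Bayes factor of the evidence already in hand = 3.6.
Odds after that evidence = (83/9917) × 3.6 = 1494/49585.
Target odds = 0.95/0.05 = 19.
Need 4ⁿ ≥ 19 ÷ (1494/49585) = 942115/1494.
4⁴ = 256 falls short of 942115/1494 but 4⁵ = 1024 reaches it, so n = 5.

5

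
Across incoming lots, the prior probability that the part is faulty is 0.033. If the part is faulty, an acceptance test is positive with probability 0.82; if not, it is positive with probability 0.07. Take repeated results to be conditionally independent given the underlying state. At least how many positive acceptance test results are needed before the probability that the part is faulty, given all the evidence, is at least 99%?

4

Prior odds = 0.033/0.967 = 33/967.
Likelihood ratio of a positive = 0.82/0.07 = 82/7.
Target posterior odds = 0.99/0.01 = 99.
Require (82/7)ⁿ ≥ 99 ÷ (33/967) = 2901.
(82/7)³ = 551368/343 falls short of 2901 but (82/7)⁴ = 45212176/2401 reaches it, so n = 4.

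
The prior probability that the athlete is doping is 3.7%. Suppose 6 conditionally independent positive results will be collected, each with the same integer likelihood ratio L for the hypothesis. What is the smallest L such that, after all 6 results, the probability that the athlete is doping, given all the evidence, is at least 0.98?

4

Prior odds = 0.037/0.963 = 37/963.
Target odds = 0.98/0.02 = 49.
Need L⁶ ≥ 49 ÷ (37/963) = 47187/37.
3⁶ = 729 < 47187/37 ≤ 4096 = 4⁶, so L = 4.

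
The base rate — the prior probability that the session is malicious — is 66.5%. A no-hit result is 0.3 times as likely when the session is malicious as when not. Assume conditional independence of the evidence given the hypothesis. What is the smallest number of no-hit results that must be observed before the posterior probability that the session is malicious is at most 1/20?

4

Prior odds = 0.665/0.335 = 133/67.
Likelihood ratio per no-hit result = 0.3.
Target odds: 0.05 ÷ 0.95 = 1/19.
Need (133/67) × 0.3ⁿ ≤ 1/19, i.e. 0.3ⁿ ≤ 67/2527.
0.3³ = 0.027 is still above 67/2527 but 0.3⁴ = 0.0081 is at or below it, so n = 4.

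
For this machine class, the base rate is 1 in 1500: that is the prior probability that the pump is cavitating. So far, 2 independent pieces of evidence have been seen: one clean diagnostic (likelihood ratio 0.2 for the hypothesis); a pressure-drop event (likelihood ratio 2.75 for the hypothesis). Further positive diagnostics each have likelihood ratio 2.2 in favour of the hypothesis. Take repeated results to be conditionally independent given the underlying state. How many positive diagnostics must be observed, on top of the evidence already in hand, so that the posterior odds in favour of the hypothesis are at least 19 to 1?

14

Prior odds = (1/1500)/(1499/1500) = 1/1499.
Combined Bayes factor of the evidence already in hand = 0.2 × 2.75 = 0.55.
Odds after that evidence = (1/1499) × 0.55 = 11/29980.
Target odds = 19.
Need 2.2ⁿ ≥ 19 ÷ (11/29980) = 569620/11.
2.2¹³ ≈28281 falls short of 569620/11 but 2.2¹⁴ ≈62218.2 reaches it, so n = 14.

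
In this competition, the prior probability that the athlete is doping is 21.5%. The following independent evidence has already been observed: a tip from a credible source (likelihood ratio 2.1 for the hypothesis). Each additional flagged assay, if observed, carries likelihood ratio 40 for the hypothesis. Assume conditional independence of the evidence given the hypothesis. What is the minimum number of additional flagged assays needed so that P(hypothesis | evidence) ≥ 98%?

2

Prior odds = 0.215/0.785 = 43/157.
Bayes factor of the evidence already in hand = 2.1.
Odds after that evidence = (43/157) × 2.1 = 903/1570.
Target odds = 0.98/0.02 = 49.
Need 40ⁿ ≥ 49 ÷ (903/1570) = 10990/129.
40¹ = 40 falls short of 10990/129 but 40² = 1600 reaches it, so n = 2.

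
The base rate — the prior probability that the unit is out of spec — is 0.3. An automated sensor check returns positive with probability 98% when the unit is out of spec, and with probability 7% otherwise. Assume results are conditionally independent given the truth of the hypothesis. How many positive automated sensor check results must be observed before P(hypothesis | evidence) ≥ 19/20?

2

Prior odds = 0.3/0.7 = 3/7.
Likelihood ratio of a positive result = 0.98/0.07 = 14.
Target posterior odds = 0.95/0.05 = 19.
Require 14ⁿ ≥ 19 ÷ (3/7) = 133/3.
14¹ = 14 falls short of 133/3 but 14² = 196 reaches it, so n = 2.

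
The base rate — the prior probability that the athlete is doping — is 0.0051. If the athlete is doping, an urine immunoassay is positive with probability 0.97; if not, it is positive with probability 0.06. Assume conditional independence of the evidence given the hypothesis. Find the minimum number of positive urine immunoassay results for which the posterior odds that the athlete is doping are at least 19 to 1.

3

Prior odds: 0.0051 ÷ 0.9949 = 51/9949.
Likelihood ratio of a positive = 0.97/0.06 = 97/6.
Target odds = 19.
Require (97/6)ⁿ ≥ 19 ÷ (51/9949) = 189031/51.
(97/6)² = 9409/36 falls short of 189031/51 but (97/6)³ = 912673/216 reaches it, so n = 3.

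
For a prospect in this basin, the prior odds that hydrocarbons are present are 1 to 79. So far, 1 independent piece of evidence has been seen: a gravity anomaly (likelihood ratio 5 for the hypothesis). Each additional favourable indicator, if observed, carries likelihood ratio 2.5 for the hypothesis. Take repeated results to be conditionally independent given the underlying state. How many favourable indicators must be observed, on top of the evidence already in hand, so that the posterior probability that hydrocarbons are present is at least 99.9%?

Prior odds = 1/79.
Bayes factor of the evidence already in hand = 5.
Odds after that evidence = (1/79) × 5 = 5/79.
Target odds = 0.999/0.001 = 999.
Need 2.5ⁿ ≥ 999 ÷ (5/79) = 15784.2.
2.5¹⁰ = 9765625/1024 falls short of 15784.2 but 2.5¹¹ = 48828125/2048 reaches it, so n = 11.

11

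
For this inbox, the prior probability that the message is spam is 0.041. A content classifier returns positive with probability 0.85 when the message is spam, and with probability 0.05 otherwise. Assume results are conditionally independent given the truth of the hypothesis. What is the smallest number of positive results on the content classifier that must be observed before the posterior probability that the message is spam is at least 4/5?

2

Prior odds: 0.041 ÷ 0.959 = 41/959.
Likelihood ratio of a positive result = 0.85/0.05 = 17.
Target odds: 0.8 ÷ 0.2 = 4.
Require 17ⁿ ≥ 4 ÷ (41/959) = 3836/41.
17¹ = 17 falls short of 3836/41 but 17² = 289 reaches it, so n = 2.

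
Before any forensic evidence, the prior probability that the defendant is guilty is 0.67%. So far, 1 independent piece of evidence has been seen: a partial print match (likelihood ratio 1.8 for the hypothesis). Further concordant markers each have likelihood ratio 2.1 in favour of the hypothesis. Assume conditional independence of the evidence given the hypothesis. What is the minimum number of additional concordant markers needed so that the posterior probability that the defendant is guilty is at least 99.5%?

14

Prior odds = 0.0067/0.9933 = 67/9933.
Bayes factor of the evidence already in hand = 1.8.
Odds after that evidence = (67/9933) × 1.8 = 201/16555.
Target odds = 0.995/0.005 = 199.
Need 2.1ⁿ ≥ 199 ÷ (201/16555) = 3294445/201.
2.1¹³ ≈15447.2 falls short of 3294445/201 but 2.1¹⁴ ≈32439.2 reaches it, so n = 14.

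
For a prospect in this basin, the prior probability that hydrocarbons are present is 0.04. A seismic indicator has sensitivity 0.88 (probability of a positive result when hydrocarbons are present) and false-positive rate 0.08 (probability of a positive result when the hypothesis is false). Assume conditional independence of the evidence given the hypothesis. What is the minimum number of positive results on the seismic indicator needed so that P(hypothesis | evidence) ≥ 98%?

Prior odds: 0.04 ÷ 0.96 = 1/24.
Likelihood ratio of a positive result = 0.88/0.08 = 11.
Target odds: 0.98 ÷ 0.02 = 49.
Need (1/24) × 11ⁿ ≥ 49, i.e. 11ⁿ ≥ 1176.
11² = 121 falls short of 1176 but 11³ = 1331 reaches it, so n = 3.

3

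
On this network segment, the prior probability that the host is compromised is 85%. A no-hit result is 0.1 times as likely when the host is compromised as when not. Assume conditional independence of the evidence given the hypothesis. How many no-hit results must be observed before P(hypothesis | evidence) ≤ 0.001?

Prior odds: 0.85 ÷ 0.15 = 17/3.
Likelihood ratio per no-hit result = 0.1.
Target posterior odds = 0.001/0.999 = 1/999.
Require 0.1ⁿ ≤ 1/999 ÷ (17/3) = 1/5661.
0.1³ = 0.001 is still above 1/5661 but 0.1⁴ = 0.0001 is at or below it, so n = 4.

4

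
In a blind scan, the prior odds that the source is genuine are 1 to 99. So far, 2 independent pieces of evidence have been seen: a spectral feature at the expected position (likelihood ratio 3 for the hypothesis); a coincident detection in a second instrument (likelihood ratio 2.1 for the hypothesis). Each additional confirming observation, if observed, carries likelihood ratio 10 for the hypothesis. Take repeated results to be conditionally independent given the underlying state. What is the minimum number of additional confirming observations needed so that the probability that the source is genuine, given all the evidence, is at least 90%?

Prior odds = 1/99.
Combined Bayes factor of the evidence already in hand = 3 × 2.1 = 6.3.
Odds after that evidence = (1/99) × 6.3 = 7/110.
Target odds = 0.9/0.1 = 9.
Need 10ⁿ ≥ 9 ÷ (7/110) = 990/7.
10² = 100 falls short of 990/7 but 10³ = 1000 reaches it, so n = 3.

3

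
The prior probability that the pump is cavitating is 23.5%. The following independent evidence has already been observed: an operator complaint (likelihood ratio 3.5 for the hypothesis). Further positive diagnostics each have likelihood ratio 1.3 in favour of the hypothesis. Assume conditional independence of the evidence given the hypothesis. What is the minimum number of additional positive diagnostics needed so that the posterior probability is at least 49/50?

Prior odds = 0.235/0.765 = 47/153.
Bayes factor of the evidence already in hand = 3.5.
Odds after that evidence = (47/153) × 3.5 = 329/306.
Target odds = 0.98/0.02 = 49.
Need 1.3ⁿ ≥ 49 ÷ (329/306) = 2142/47.
1.3¹⁴ ≈39.3738 falls short of 2142/47 but 1.3¹⁵ ≈51.1859 reaches it, so n = 15.

15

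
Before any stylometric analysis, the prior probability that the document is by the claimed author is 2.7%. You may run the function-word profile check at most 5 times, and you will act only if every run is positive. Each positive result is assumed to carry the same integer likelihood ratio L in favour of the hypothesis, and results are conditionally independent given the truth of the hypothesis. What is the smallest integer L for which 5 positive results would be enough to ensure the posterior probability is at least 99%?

6

Prior odds = 0.027/0.973 = 27/973.
Target odds = 0.99/0.01 = 99.
Need L⁵ ≥ 99 ÷ (27/973) = 10703/3.
5⁵ = 3125 < 10703/3 ≤ 7776 = 6⁵, so L = 6.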